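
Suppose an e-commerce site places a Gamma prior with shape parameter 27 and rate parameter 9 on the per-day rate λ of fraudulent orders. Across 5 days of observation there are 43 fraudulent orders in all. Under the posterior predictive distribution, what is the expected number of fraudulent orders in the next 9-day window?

Total count 43 over total exposure 5 days.
By Gamma–Poisson conjugacy, the posterior is Gamma(α + Σx, β + Σt) = Gamma(27 + 43, 9 + 5) = Gamma(70, 14).
Predictive mean over a 9-day window = T·E[λ|data] = 9·70/14 = 45.

45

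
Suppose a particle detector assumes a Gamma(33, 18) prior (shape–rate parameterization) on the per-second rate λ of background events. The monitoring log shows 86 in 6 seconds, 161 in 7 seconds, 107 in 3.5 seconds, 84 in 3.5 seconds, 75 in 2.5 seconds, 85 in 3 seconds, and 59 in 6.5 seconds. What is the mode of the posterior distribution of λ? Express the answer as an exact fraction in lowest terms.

Total count: 86 + 161 + 107 + 84 + 75 + 85 + 59 = 657.
Total exposure: 6 + 7 + 3.5 + 3.5 + 2.5 + 3 + 6.5 = 32 seconds.
Gamma(α, β) with Poisson data over total exposure Σt gives posterior Gamma(α+Σx, β+Σt) = Gamma(690, 50).
Posterior mode = (α'−1)/β' = 689/50.

689/50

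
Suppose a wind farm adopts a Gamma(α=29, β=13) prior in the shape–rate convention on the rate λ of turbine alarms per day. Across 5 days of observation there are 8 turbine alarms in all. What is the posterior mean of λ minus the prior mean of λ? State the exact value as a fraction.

-41/234

Total count 8 over total exposure 5 days.
By Gamma–Poisson conjugacy, the posterior is Gamma(α + Σx, β + Σt) = Gamma(29 + 8, 13 + 5) = Gamma(37, 18).
Posterior mean = 37/18 = 37/18; prior mean = 29/13 = 29/13. Difference = 37/18 − 29/13 = -41/234.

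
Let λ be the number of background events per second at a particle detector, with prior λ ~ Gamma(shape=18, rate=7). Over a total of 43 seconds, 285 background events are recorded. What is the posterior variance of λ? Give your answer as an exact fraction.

Total count 285 over total exposure 43 seconds.
The Gamma prior is conjugate for the Poisson rate, so λ | data ~ Gamma(18+285, 7+43) = Gamma(303, 50).
Posterior variance = α'/β'² = 303/2500.

303/2500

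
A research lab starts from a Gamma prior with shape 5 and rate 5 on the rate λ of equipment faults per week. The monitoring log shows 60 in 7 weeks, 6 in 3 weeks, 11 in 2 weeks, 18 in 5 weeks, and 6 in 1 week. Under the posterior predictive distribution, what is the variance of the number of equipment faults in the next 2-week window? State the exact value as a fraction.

5300/529

Total count: 60 + 6 + 11 + 18 + 6 = 101.
Total exposure: 7 + 3 + 2 + 5 + 1 = 18 weeks.
Posterior: α' = 5 + 101 = 106, β' = 5 + 18 = 23.
The posterior predictive for a window of length T is Negative Binomial with variance T·α'·(β'+T)/β'² = 2·106·25/529 = 5300/529.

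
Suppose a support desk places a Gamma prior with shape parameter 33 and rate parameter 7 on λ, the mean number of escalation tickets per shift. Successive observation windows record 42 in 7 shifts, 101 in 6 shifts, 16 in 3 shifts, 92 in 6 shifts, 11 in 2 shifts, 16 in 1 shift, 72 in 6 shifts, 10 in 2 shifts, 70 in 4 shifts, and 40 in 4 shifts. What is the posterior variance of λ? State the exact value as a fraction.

Total count: 42 + 101 + 16 + 92 + 11 + 16 + 72 + 10 + 70 + 40 = 470.
Total exposure: 7 + 6 + 3 + 6 + 2 + 1 + 6 + 2 + 4 + 4 = 41 shifts.
Gamma(α, β) with Poisson data over total exposure Σt gives posterior Gamma(α+Σx, β+Σt) = Gamma(503, 48).
Posterior variance = α'/β'² = 503/2304.

503/2304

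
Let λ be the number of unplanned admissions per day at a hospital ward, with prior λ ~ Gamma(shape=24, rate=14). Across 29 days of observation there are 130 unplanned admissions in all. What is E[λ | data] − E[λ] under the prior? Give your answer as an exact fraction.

Total count 130 over total exposure 29 days.
Posterior: α' = 24 + 130 = 154, β' = 14 + 29 = 43.
Posterior mean = 154/43 = 154/43; prior mean = 24/14 = 12/7. Difference = 154/43 − 12/7 = 562/301.

562/301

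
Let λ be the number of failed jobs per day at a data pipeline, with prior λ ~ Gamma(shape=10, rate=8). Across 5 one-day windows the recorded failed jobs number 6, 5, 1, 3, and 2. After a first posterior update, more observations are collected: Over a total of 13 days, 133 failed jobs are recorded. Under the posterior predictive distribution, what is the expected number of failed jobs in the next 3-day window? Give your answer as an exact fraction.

240/13

Total count: 6 + 5 + 1 + 3 + 2 = 17.
Total exposure: 5 days.
After the first batch: Gamma(10 + 17, 8 + 5) = Gamma(27, 13).
Total count 133 over total exposure 13 days.
After the second batch: Gamma(27 + 133, 13 + 13) = Gamma(160, 26).
Predictive mean over a 3-day window = T·E[λ|data] = 3·160/26 = 240/13.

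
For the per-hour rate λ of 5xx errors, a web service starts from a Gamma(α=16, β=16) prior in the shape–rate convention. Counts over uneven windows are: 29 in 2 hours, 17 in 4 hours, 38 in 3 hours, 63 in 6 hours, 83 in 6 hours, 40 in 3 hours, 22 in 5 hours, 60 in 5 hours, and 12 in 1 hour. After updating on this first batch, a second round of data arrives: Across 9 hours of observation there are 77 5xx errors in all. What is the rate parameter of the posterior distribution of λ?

60

Total count: 29 + 17 + 38 + 63 + 83 + 40 + 22 + 60 + 12 = 364.
Total exposure: 2 + 4 + 3 + 6 + 6 + 3 + 5 + 5 + 1 = 35 hours.
After the first batch: Gamma(16 + 364, 16 + 35) = Gamma(380, 51).
Total count 77 over total exposure 9 hours.
After the second batch: Gamma(380 + 77, 51 + 9) = Gamma(457, 60).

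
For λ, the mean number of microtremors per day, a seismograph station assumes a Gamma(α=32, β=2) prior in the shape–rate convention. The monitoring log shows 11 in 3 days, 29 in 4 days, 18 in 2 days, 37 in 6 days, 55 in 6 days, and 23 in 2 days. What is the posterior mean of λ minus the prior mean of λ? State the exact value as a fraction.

Total count: 11 + 29 + 18 + 37 + 55 + 23 = 173.
Total exposure: 3 + 4 + 2 + 6 + 6 + 2 = 23 days.
Conjugate update: add total count to the shape and total exposure to the rate, giving Gamma(205, 25).
Posterior mean = 205/25 = 41/5; prior mean = 32/2 = 16. Difference = 41/5 − 16 = -39/5.

-39/5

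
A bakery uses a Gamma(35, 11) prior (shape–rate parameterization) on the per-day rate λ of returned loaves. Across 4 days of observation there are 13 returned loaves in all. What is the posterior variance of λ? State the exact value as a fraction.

16/75

Total count 13 over total exposure 4 days.
The Gamma prior is conjugate for the Poisson rate, so λ | data ~ Gamma(35+13, 11+4) = Gamma(48, 15).
Posterior variance = α'/β'² = 48/225 = 16/75.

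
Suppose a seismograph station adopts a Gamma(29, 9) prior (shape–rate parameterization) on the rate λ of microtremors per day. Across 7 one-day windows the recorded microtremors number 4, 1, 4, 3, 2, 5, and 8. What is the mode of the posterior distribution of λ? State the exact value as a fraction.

Total count: 4 + 1 + 4 + 3 + 2 + 5 + 8 = 27.
Total exposure: 7 days.
Conjugate update: add total count to the shape and total exposure to the rate, giving Gamma(56, 16).
Posterior mode = (α'−1)/β' = 55/16.

55/16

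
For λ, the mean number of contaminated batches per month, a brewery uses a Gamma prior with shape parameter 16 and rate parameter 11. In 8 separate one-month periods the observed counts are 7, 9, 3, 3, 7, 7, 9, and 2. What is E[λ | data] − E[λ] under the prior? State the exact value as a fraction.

389/209

Total count: 7 + 9 + 3 + 3 + 7 + 7 + 9 + 2 = 47.
Total exposure: 8 months.
Conjugate update: add total count to the shape and total exposure to the rate, giving Gamma(63, 19).
Posterior mean = 63/19 = 63/19; prior mean = 16/11 = 16/11. Difference = 63/19 − 16/11 = 389/209.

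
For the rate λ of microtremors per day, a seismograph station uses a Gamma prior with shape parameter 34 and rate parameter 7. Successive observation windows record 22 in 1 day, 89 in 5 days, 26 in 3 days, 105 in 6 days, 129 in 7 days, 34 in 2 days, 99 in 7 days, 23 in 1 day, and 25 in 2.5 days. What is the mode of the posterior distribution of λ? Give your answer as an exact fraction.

1170/83

Total count: 22 + 89 + 26 + 105 + 129 + 34 + 99 + 23 + 25 = 552.
Total exposure: 1 + 5 + 3 + 6 + 7 + 2 + 7 + 1 + 2.5 = 34.5 days.
Conjugate update: add total count to the shape and total exposure to the rate, giving Gamma(586, 83/2).
Posterior mode = (α'−1)/β' = 585/(83/2) = 1170/83.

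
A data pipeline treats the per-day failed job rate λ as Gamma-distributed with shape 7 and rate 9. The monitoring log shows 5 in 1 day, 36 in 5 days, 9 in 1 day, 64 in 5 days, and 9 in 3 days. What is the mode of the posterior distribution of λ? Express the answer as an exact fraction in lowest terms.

Total count: 5 + 36 + 9 + 64 + 9 = 123.
Total exposure: 1 + 5 + 1 + 5 + 3 = 15 days.
Posterior: α' = 7 + 123 = 130, β' = 9 + 15 = 24.
Posterior mode = (α'−1)/β' = 129/24 = 43/8.

43/8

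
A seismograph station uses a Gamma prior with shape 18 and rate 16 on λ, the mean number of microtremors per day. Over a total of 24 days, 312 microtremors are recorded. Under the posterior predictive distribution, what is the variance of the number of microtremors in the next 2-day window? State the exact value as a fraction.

693/40

Total count 312 over total exposure 24 days.
Posterior: α' = 18 + 312 = 330, β' = 16 + 24 = 40.
The posterior predictive for a window of length T is Negative Binomial with variance T·α'·(β'+T)/β'² = 2·330·42/1600 = 693/40.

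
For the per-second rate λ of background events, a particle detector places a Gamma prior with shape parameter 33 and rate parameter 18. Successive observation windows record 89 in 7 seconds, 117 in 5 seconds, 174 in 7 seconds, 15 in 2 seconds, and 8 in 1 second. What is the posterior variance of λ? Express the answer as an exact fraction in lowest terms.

109/400

Total count: 89 + 117 + 174 + 15 + 8 = 403.
Total exposure: 7 + 5 + 7 + 2 + 1 = 22 seconds.
Gamma(α, β) with Poisson data over total exposure Σt gives posterior Gamma(α+Σx, β+Σt) = Gamma(436, 40).
Posterior variance = α'/β'² = 436/1600 = 109/400.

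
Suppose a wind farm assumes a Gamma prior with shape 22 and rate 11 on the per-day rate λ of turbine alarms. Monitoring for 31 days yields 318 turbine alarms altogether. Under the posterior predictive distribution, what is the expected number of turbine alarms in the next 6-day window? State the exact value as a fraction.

Total count 318 over total exposure 31 days.
Posterior: α' = 22 + 318 = 340, β' = 11 + 31 = 42.
Predictive mean over a 6-day window = T·E[λ|data] = 6·340/42 = 340/7.

340/7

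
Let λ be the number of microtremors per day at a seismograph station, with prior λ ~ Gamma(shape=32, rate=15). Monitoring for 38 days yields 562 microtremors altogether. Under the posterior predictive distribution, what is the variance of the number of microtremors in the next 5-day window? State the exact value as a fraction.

Total count 562 over total exposure 38 days.
By Gamma–Poisson conjugacy, the posterior is Gamma(α + Σx, β + Σt) = Gamma(32 + 562, 15 + 38) = Gamma(594, 53).
The posterior predictive for a window of length T is Negative Binomial with variance T·α'·(β'+T)/β'² = 5·594·58/2809 = 172260/2809.

172260/2809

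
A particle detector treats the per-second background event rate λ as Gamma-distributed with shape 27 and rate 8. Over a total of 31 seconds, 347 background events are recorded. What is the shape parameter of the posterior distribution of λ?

374

Total count 347 over total exposure 31 seconds.
The Gamma prior is conjugate for the Poisson rate, so λ | data ~ Gamma(27+347, 8+31) = Gamma(374, 39).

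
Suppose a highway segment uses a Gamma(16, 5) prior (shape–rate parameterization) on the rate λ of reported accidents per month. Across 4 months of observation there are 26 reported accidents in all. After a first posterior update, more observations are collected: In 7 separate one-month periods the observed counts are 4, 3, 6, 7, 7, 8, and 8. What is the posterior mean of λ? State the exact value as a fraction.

85/16

Total count 26 over total exposure 4 months.
After the first batch: Gamma(16 + 26, 5 + 4) = Gamma(42, 9).
Total count: 4 + 3 + 6 + 7 + 7 + 8 + 8 = 43.
Total exposure: 7 months.
After the second batch: Gamma(42 + 43, 9 + 7) = Gamma(85, 16).
Posterior mean = α'/β' = 85/16.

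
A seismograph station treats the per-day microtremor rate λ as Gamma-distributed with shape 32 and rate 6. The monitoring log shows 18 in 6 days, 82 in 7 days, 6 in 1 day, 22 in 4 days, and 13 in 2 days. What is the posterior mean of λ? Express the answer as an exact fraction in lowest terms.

Total count: 18 + 82 + 6 + 22 + 13 = 141.
Total exposure: 6 + 7 + 1 + 4 + 2 = 20 days.
By Gamma–Poisson conjugacy, the posterior is Gamma(α + Σx, β + Σt) = Gamma(32 + 141, 6 + 20) = Gamma(173, 26).
Posterior mean = α'/β' = 173/26.

173/26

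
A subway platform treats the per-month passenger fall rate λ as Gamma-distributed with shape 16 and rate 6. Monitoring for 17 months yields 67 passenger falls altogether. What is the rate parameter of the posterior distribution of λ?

Total count 67 over total exposure 17 months.
Conjugate update: add total count to the shape and total exposure to the rate, giving Gamma(83, 23).

23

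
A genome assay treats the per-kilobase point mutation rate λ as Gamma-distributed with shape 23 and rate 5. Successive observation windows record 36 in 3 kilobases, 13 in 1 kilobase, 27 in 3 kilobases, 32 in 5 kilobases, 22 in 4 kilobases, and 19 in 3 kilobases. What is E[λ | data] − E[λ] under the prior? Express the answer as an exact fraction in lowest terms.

Total count: 36 + 13 + 27 + 32 + 22 + 19 = 149.
Total exposure: 3 + 1 + 3 + 5 + 4 + 3 = 19 kilobases.
The Gamma prior is conjugate for the Poisson rate, so λ | data ~ Gamma(23+149, 5+19) = Gamma(172, 24).
Posterior mean = 172/24 = 43/6; prior mean = 23/5 = 23/5. Difference = 43/6 − 23/5 = 77/30.

77/30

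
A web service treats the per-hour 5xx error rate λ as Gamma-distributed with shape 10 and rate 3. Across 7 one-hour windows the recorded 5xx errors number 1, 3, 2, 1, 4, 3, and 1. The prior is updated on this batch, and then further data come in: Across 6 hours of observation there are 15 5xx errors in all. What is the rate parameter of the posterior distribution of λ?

Total count: 1 + 3 + 2 + 1 + 4 + 3 + 1 = 15.
Total exposure: 7 hours.
After the first batch: Gamma(10 + 15, 3 + 7) = Gamma(25, 10).
Total count 15 over total exposure 6 hours.
After the second batch: Gamma(25 + 15, 10 + 6) = Gamma(40, 16).

16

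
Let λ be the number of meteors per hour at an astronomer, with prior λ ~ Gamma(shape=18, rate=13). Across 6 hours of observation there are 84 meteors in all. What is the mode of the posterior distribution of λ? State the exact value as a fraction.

101/19

Total count 84 over total exposure 6 hours.
Posterior: α' = 18 + 84 = 102, β' = 13 + 6 = 19.
Posterior mode = (α'−1)/β' = 101/19.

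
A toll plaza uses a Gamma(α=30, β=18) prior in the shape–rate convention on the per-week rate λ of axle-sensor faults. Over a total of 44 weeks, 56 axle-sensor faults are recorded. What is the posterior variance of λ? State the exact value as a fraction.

Total count 56 over total exposure 44 weeks.
Gamma(α, β) with Poisson data over total exposure Σt gives posterior Gamma(α+Σx, β+Σt) = Gamma(86, 62).
Posterior variance = α'/β'² = 86/3844 = 43/1922.

43/1922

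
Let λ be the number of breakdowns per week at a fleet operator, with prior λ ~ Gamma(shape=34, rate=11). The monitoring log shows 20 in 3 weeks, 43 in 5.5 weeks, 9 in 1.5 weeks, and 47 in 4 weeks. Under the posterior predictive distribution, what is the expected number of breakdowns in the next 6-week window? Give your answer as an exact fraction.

918/25

Total count: 20 + 43 + 9 + 47 = 119.
Total exposure: 3 + 5.5 + 1.5 + 4 = 14 weeks.
The Gamma prior is conjugate for the Poisson rate, so λ | data ~ Gamma(34+119, 11+14) = Gamma(153, 25).
Predictive mean over a 6-week window = T·E[λ|data] = 6·153/25 = 918/25.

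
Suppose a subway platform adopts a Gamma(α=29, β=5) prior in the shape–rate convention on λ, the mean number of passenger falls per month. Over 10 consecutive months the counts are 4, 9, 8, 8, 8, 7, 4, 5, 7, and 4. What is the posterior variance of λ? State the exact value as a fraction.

Total count: 4 + 9 + 8 + 8 + 8 + 7 + 4 + 5 + 7 + 4 = 64.
Total exposure: 10 months.
Posterior: α' = 29 + 64 = 93, β' = 5 + 10 = 15.
Posterior variance = α'/β'² = 93/225 = 31/75.

31/75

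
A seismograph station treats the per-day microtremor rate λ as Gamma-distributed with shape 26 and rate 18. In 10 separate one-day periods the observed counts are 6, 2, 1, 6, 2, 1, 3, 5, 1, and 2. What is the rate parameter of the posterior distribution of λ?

Total count: 6 + 2 + 1 + 6 + 2 + 1 + 3 + 5 + 1 + 2 = 29.
Total exposure: 10 days.
Gamma(α, β) with Poisson data over total exposure Σt gives posterior Gamma(α+Σx, β+Σt) = Gamma(55, 28).

28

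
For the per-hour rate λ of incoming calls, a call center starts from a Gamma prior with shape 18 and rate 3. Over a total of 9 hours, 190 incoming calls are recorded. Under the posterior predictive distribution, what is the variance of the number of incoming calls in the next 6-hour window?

Total count 190 over total exposure 9 hours.
By Gamma–Poisson conjugacy, the posterior is Gamma(α + Σx, β + Σt) = Gamma(18 + 190, 3 + 9) = Gamma(208, 12).
The posterior predictive for a window of length T is Negative Binomial with variance T·α'·(β'+T)/β'² = 6·208·18/144 = 156.

156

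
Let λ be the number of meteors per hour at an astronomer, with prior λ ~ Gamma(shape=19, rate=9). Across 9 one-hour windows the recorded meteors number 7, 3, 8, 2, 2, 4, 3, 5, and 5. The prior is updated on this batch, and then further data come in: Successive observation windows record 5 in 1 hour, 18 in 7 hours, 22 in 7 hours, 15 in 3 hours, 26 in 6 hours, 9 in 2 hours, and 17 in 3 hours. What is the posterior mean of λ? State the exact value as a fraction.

170/47

Total count: 7 + 3 + 8 + 2 + 2 + 4 + 3 + 5 + 5 = 39.
Total exposure: 9 hours.
After the first batch: Gamma(19 + 39, 9 + 9) = Gamma(58, 18).
Total count: 5 + 18 + 22 + 15 + 26 + 9 + 17 = 112.
Total exposure: 1 + 7 + 7 + 3 + 6 + 2 + 3 = 29 hours.
After the second batch: Gamma(58 + 112, 18 + 29) = Gamma(170, 47).
Posterior mean = α'/β' = 170/47.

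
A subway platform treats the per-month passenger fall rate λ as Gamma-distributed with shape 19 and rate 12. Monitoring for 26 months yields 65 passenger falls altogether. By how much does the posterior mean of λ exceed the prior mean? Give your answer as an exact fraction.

143/228

Total count 65 over total exposure 26 months.
Conjugate update: add total count to the shape and total exposure to the rate, giving Gamma(84, 38).
Posterior mean = 84/38 = 42/19; prior mean = 19/12 = 19/12. Difference = 42/19 − 19/12 = 143/228.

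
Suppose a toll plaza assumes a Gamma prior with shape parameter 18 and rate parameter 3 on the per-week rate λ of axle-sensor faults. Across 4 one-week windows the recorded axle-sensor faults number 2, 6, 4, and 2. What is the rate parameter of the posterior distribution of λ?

7

Total count: 2 + 6 + 4 + 2 = 14.
Total exposure: 4 weeks.
Gamma(α, β) with Poisson data over total exposure Σt gives posterior Gamma(α+Σx, β+Σt) = Gamma(32, 7).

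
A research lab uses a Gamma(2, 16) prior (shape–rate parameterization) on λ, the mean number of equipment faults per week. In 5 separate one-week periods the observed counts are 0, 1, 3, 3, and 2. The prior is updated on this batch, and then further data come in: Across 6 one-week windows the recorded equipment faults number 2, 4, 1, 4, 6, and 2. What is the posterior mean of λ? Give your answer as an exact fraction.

10/9

Total count: 0 + 1 + 3 + 3 + 2 = 9.
Total exposure: 5 weeks.
After the first batch: Gamma(2 + 9, 16 + 5) = Gamma(11, 21).
Total count: 2 + 4 + 1 + 4 + 6 + 2 = 19.
Total exposure: 6 weeks.
After the second batch: Gamma(11 + 19, 21 + 6) = Gamma(30, 27).
Posterior mean = α'/β' = 30/27 = 10/9.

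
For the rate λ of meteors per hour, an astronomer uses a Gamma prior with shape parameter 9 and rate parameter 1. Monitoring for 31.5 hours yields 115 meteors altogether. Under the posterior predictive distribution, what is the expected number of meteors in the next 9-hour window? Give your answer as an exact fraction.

Total count 115 over total exposure 31.5 hours.
Conjugate update: add total count to the shape and total exposure to the rate, giving Gamma(124, 65/2).
Predictive mean over a 9-hour window = T·E[λ|data] = 9·124/(65/2) = 2232/65.

2232/65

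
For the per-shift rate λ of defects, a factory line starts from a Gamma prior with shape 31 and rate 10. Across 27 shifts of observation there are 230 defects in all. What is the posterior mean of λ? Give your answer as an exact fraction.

Total count 230 over total exposure 27 shifts.
The Gamma prior is conjugate for the Poisson rate, so λ | data ~ Gamma(31+230, 10+27) = Gamma(261, 37).
Posterior mean = α'/β' = 261/37.

261/37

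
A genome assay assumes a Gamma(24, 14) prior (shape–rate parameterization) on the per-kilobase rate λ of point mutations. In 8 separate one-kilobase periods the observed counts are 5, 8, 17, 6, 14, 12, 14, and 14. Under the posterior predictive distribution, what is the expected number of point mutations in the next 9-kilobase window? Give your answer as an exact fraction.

513/11

Total count: 5 + 8 + 17 + 6 + 14 + 12 + 14 + 14 = 90.
Total exposure: 8 kilobases.
Posterior: α' = 24 + 90 = 114, β' = 14 + 8 = 22.
Predictive mean over a 9-kilobase window = T·E[λ|data] = 9·114/22 = 513/11.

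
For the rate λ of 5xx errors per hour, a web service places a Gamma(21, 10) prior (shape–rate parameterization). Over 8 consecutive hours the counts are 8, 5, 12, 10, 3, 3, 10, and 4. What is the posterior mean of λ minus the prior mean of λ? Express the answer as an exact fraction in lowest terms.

Total count: 8 + 5 + 12 + 10 + 3 + 3 + 10 + 4 = 55.
Total exposure: 8 hours.
By Gamma–Poisson conjugacy, the posterior is Gamma(α + Σx, β + Σt) = Gamma(21 + 55, 10 + 8) = Gamma(76, 18).
Posterior mean = 76/18 = 38/9; prior mean = 21/10 = 21/10. Difference = 38/9 − 21/10 = 191/90.

191/90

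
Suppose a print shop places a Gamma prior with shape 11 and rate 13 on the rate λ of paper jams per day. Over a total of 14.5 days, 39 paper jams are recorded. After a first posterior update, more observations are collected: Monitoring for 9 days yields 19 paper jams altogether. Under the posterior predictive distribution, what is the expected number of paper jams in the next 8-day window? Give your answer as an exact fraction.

Total count 39 over total exposure 14.5 days.
After the first batch: Gamma(11 + 39, 13 + 14.5) = Gamma(50, 55/2).
Total count 19 over total exposure 9 days.
After the second batch: Gamma(50 + 19, 55/2 + 9) = Gamma(69, 73/2).
Predictive mean over an 8-day window = T·E[λ|data] = 8·69/(73/2) = 1104/73.

1104/73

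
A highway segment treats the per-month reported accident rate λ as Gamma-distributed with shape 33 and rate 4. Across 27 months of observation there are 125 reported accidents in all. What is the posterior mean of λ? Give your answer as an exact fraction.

Total count 125 over total exposure 27 months.
By Gamma–Poisson conjugacy, the posterior is Gamma(α + Σx, β + Σt) = Gamma(33 + 125, 4 + 27) = Gamma(158, 31).
Posterior mean = α'/β' = 158/31.

158/31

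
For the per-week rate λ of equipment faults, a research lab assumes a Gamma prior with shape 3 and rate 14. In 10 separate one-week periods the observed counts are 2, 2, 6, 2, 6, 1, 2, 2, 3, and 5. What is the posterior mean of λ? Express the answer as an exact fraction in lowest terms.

Total count: 2 + 2 + 6 + 2 + 6 + 1 + 2 + 2 + 3 + 5 = 31.
Total exposure: 10 weeks.
Posterior: α' = 3 + 31 = 34, β' = 14 + 10 = 24.
Posterior mean = α'/β' = 34/24 = 17/12.

17/12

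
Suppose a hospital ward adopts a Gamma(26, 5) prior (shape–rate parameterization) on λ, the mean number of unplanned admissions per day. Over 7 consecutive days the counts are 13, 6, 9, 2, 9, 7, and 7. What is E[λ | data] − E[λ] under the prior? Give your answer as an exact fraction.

Total count: 13 + 6 + 9 + 2 + 9 + 7 + 7 = 53.
Total exposure: 7 days.
Posterior: α' = 26 + 53 = 79, β' = 5 + 7 = 12.
Posterior mean = 79/12 = 79/12; prior mean = 26/5 = 26/5. Difference = 79/12 − 26/5 = 83/60.

83/60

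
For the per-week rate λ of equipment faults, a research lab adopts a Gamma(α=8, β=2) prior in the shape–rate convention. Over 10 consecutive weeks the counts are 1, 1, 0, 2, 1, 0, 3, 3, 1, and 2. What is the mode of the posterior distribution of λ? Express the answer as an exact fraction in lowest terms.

7/4

Total count: 1 + 1 + 0 + 2 + 1 + 0 + 3 + 3 + 1 + 2 = 14.
Total exposure: 10 weeks.
Posterior: α' = 8 + 14 = 22, β' = 2 + 10 = 12.
Posterior mode = (α'−1)/β' = 21/12 = 7/4.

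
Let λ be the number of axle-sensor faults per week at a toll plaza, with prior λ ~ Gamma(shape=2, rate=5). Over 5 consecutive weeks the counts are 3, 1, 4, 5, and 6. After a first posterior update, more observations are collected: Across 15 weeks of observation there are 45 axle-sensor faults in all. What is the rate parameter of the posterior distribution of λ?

Total count: 3 + 1 + 4 + 5 + 6 = 19.
Total exposure: 5 weeks.
After the first batch: Gamma(2 + 19, 5 + 5) = Gamma(21, 10).
Total count 45 over total exposure 15 weeks.
After the second batch: Gamma(21 + 45, 10 + 15) = Gamma(66, 25).

25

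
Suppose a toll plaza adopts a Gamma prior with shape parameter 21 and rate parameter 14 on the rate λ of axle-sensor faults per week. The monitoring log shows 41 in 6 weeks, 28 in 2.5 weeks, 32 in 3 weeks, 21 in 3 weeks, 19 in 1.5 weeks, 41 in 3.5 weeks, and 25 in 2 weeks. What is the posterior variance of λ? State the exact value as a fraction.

912/5041

Total count: 41 + 28 + 32 + 21 + 19 + 41 + 25 = 207.
Total exposure: 6 + 2.5 + 3 + 3 + 1.5 + 3.5 + 2 = 21.5 weeks.
Conjugate update: add total count to the shape and total exposure to the rate, giving Gamma(228, 71/2).
Posterior variance = α'/β'² = 228/(5041/4) = 912/5041.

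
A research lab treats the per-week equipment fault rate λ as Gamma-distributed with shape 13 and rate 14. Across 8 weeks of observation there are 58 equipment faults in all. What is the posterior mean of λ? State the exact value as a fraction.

71/22

Total count 58 over total exposure 8 weeks.
By Gamma–Poisson conjugacy, the posterior is Gamma(α + Σx, β + Σt) = Gamma(13 + 58, 14 + 8) = Gamma(71, 22).
Posterior mean = α'/β' = 71/22.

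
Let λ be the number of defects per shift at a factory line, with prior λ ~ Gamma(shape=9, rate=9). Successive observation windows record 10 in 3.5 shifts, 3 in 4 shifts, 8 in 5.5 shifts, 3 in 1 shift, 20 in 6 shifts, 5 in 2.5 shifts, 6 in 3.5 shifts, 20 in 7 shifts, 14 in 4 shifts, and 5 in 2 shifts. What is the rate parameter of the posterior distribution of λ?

48

Total count: 10 + 3 + 8 + 3 + 20 + 5 + 6 + 20 + 14 + 5 = 94.
Total exposure: 3.5 + 4 + 5.5 + 1 + 6 + 2.5 + 3.5 + 7 + 4 + 2 = 39 shifts.
Posterior: α' = 9 + 94 = 103, β' = 9 + 39 = 48.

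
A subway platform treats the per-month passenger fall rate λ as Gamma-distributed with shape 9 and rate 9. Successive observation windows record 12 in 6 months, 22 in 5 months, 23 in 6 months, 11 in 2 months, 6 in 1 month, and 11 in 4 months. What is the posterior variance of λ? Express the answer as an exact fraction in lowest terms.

Total count: 12 + 22 + 23 + 11 + 6 + 11 = 85.
Total exposure: 6 + 5 + 6 + 2 + 1 + 4 = 24 months.
Posterior: α' = 9 + 85 = 94, β' = 9 + 24 = 33.
Posterior variance = α'/β'² = 94/1089.

94/1089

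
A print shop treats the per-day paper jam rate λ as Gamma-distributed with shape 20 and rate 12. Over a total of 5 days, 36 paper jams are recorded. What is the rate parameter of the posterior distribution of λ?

17

Total count 36 over total exposure 5 days.
The Gamma prior is conjugate for the Poisson rate, so λ | data ~ Gamma(20+36, 12+5) = Gamma(56, 17).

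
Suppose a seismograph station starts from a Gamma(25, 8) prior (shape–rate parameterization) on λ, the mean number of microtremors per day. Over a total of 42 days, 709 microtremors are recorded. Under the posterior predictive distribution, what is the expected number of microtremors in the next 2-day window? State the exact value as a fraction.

Total count 709 over total exposure 42 days.
Gamma(α, β) with Poisson data over total exposure Σt gives posterior Gamma(α+Σx, β+Σt) = Gamma(734, 50).
Predictive mean over a 2-day window = T·E[λ|data] = 2·734/50 = 734/25.

734/25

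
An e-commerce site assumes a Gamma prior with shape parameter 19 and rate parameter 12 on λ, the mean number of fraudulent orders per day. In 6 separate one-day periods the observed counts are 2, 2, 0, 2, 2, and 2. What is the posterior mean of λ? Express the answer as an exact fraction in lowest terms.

Total count: 2 + 2 + 0 + 2 + 2 + 2 = 10.
Total exposure: 6 days.
By Gamma–Poisson conjugacy, the posterior is Gamma(α + Σx, β + Σt) = Gamma(19 + 10, 12 + 6) = Gamma(29, 18).
Posterior mean = α'/β' = 29/18.

29/18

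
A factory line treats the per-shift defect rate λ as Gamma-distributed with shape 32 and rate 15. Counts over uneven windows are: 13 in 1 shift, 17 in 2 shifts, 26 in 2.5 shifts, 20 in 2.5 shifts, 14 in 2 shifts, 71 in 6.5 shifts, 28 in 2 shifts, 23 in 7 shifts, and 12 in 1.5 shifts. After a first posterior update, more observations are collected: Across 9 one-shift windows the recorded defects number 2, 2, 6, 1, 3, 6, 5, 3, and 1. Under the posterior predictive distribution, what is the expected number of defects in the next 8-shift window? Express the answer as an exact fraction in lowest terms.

760/17

Total count: 13 + 17 + 26 + 20 + 14 + 71 + 28 + 23 + 12 = 224.
Total exposure: 1 + 2 + 2.5 + 2.5 + 2 + 6.5 + 2 + 7 + 1.5 = 27 shifts.
After the first batch: Gamma(32 + 224, 15 + 27) = Gamma(256, 42).
Total count: 2 + 2 + 6 + 1 + 3 + 6 + 5 + 3 + 1 = 29.
Total exposure: 9 shifts.
After the second batch: Gamma(256 + 29, 42 + 9) = Gamma(285, 51).
Predictive mean over an 8-shift window = T·E[λ|data] = 8·285/51 = 760/17.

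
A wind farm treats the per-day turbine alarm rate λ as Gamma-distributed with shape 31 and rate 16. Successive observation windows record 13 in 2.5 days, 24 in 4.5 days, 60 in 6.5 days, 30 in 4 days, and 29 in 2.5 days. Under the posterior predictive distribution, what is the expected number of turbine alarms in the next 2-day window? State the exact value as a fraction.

Total count: 13 + 24 + 60 + 30 + 29 = 156.
Total exposure: 2.5 + 4.5 + 6.5 + 4 + 2.5 = 20 days.
The Gamma prior is conjugate for the Poisson rate, so λ | data ~ Gamma(31+156, 16+20) = Gamma(187, 36).
Predictive mean over a 2-day window = T·E[λ|data] = 2·187/36 = 187/18.

187/18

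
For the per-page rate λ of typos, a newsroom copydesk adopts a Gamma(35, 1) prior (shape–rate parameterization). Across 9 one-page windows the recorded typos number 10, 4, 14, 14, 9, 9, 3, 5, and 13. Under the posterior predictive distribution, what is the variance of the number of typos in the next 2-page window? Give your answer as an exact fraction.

696/25

Total count: 10 + 4 + 14 + 14 + 9 + 9 + 3 + 5 + 13 = 81.
Total exposure: 9 pages.
Gamma(α, β) with Poisson data over total exposure Σt gives posterior Gamma(α+Σx, β+Σt) = Gamma(116, 10).
The posterior predictive for a window of length T is Negative Binomial with variance T·α'·(β'+T)/β'² = 2·116·12/100 = 696/25.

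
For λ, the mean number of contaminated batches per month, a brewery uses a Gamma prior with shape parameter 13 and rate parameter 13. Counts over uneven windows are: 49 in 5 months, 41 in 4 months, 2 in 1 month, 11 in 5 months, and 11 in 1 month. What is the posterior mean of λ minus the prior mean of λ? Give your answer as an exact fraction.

Total count: 49 + 41 + 2 + 11 + 11 = 114.
Total exposure: 5 + 4 + 1 + 5 + 1 = 16 months.
By Gamma–Poisson conjugacy, the posterior is Gamma(α + Σx, β + Σt) = Gamma(13 + 114, 13 + 16) = Gamma(127, 29).
Posterior mean = 127/29 = 127/29; prior mean = 13/13 = 1. Difference = 127/29 − 1 = 98/29.

98/29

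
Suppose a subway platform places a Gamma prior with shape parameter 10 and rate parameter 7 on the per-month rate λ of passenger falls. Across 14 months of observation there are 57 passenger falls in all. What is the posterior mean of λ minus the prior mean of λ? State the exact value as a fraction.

37/21

Total count 57 over total exposure 14 months.
The Gamma prior is conjugate for the Poisson rate, so λ | data ~ Gamma(10+57, 7+14) = Gamma(67, 21).
Posterior mean = 67/21 = 67/21; prior mean = 10/7 = 10/7. Difference = 67/21 − 10/7 = 37/21.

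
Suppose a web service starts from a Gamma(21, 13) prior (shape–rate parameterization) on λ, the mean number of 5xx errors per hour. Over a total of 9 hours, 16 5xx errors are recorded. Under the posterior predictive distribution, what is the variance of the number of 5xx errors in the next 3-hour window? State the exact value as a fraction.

2775/484

Total count 16 over total exposure 9 hours.
Posterior: α' = 21 + 16 = 37, β' = 13 + 9 = 22.
The posterior predictive for a window of length T is Negative Binomial with variance T·α'·(β'+T)/β'² = 3·37·25/484 = 2775/484.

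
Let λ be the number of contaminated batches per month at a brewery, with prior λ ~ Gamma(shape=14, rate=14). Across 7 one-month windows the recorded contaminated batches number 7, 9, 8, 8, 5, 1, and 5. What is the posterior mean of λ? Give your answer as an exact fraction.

19/7

Total count: 7 + 9 + 8 + 8 + 5 + 1 + 5 = 43.
Total exposure: 7 months.
By Gamma–Poisson conjugacy, the posterior is Gamma(α + Σx, β + Σt) = Gamma(14 + 43, 14 + 7) = Gamma(57, 21).
Posterior mean = α'/β' = 57/21 = 19/7.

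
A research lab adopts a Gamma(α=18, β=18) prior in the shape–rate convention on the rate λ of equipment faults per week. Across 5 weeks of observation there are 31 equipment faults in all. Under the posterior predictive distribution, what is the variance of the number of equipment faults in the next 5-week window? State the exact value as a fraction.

Total count 31 over total exposure 5 weeks.
Posterior: α' = 18 + 31 = 49, β' = 18 + 5 = 23.
The posterior predictive for a window of length T is Negative Binomial with variance T·α'·(β'+T)/β'² = 5·49·28/529 = 6860/529.

6860/529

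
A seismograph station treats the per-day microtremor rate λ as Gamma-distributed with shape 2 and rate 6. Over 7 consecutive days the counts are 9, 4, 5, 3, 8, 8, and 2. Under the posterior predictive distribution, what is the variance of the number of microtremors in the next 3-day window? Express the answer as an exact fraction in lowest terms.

1968/169

Total count: 9 + 4 + 5 + 3 + 8 + 8 + 2 = 39.
Total exposure: 7 days.
By Gamma–Poisson conjugacy, the posterior is Gamma(α + Σx, β + Σt) = Gamma(2 + 39, 6 + 7) = Gamma(41, 13).
The posterior predictive for a window of length T is Negative Binomial with variance T·α'·(β'+T)/β'² = 3·41·16/169 = 1968/169.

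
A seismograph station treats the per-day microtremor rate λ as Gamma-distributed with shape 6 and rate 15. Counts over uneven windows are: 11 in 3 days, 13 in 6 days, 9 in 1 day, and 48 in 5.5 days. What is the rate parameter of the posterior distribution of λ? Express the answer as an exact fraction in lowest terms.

Total count: 11 + 13 + 9 + 48 = 81.
Total exposure: 3 + 6 + 1 + 5.5 = 15.5 days.
Conjugate update: add total count to the shape and total exposure to the rate, giving Gamma(87, 61/2).

61/2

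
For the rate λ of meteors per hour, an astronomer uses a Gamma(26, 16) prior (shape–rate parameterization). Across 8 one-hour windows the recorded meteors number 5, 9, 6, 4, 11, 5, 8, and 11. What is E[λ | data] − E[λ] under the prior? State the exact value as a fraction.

Total count: 5 + 9 + 6 + 4 + 11 + 5 + 8 + 11 = 59.
Total exposure: 8 hours.
The Gamma prior is conjugate for the Poisson rate, so λ | data ~ Gamma(26+59, 16+8) = Gamma(85, 24).
Posterior mean = 85/24 = 85/24; prior mean = 26/16 = 13/8. Difference = 85/24 − 13/8 = 23/12.

23/12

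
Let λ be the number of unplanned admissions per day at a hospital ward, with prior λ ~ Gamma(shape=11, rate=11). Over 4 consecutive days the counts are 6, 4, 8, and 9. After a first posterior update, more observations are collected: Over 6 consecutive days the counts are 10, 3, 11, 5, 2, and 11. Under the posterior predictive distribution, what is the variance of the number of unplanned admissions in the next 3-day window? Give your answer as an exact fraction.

640/49

Total count: 6 + 4 + 8 + 9 = 27.
Total exposure: 4 days.
After the first batch: Gamma(11 + 27, 11 + 4) = Gamma(38, 15).
Total count: 10 + 3 + 11 + 5 + 2 + 11 = 42.
Total exposure: 6 days.
After the second batch: Gamma(38 + 42, 15 + 6) = Gamma(80, 21).
The posterior predictive for a window of length T is Negative Binomial with variance T·α'·(β'+T)/β'² = 3·80·24/441 = 640/49.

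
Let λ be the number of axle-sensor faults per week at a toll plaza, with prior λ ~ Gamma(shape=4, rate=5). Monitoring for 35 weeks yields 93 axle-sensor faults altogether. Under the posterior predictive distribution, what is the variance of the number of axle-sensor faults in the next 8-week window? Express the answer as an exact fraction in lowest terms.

582/25

Total count 93 over total exposure 35 weeks.
Gamma(α, β) with Poisson data over total exposure Σt gives posterior Gamma(α+Σx, β+Σt) = Gamma(97, 40).
The posterior predictive for a window of length T is Negative Binomial with variance T·α'·(β'+T)/β'² = 8·97·48/1600 = 582/25.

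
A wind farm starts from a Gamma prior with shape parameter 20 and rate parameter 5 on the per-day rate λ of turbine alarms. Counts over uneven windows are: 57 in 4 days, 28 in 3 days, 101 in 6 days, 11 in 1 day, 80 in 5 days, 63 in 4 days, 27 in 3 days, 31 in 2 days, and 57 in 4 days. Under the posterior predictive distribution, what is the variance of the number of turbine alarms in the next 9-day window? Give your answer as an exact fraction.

Total count: 57 + 28 + 101 + 11 + 80 + 63 + 27 + 31 + 57 = 455.
Total exposure: 4 + 3 + 6 + 1 + 5 + 4 + 3 + 2 + 4 = 32 days.
The Gamma prior is conjugate for the Poisson rate, so λ | data ~ Gamma(20+455, 5+32) = Gamma(475, 37).
The posterior predictive for a window of length T is Negative Binomial with variance T·α'·(β'+T)/β'² = 9·475·46/1369 = 196650/1369.

196650/1369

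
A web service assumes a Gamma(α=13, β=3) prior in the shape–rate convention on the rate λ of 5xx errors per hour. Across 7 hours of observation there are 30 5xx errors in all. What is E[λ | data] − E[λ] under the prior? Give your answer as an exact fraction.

-1/30

Total count 30 over total exposure 7 hours.
The Gamma prior is conjugate for the Poisson rate, so λ | data ~ Gamma(13+30, 3+7) = Gamma(43, 10).
Posterior mean = 43/10 = 43/10; prior mean = 13/3 = 13/3. Difference = 43/10 − 13/3 = -1/30.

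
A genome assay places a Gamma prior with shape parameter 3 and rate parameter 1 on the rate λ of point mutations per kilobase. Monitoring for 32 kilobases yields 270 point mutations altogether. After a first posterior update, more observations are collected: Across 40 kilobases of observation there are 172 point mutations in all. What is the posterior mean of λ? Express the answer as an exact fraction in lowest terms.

Total count 270 over total exposure 32 kilobases.
After the first batch: Gamma(3 + 270, 1 + 32) = Gamma(273, 33).
Total count 172 over total exposure 40 kilobases.
After the second batch: Gamma(273 + 172, 33 + 40) = Gamma(445, 73).
Posterior mean = α'/β' = 445/73.

445/73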